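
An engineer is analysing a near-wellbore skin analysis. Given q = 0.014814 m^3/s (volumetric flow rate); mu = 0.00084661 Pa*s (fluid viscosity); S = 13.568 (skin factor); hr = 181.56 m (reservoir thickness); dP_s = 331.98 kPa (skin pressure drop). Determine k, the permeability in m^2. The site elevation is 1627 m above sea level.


k = S*q*mu / (2*pi*dP_s*1000*hr)
k = 13.568*0.014814*0.00084661 / (2*pi*331.98*1000*181.56)
k = 4.4932e-13 m^2


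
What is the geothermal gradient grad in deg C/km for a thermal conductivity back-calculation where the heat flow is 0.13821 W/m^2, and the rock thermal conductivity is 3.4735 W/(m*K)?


grad = q / k * 1000
grad = 0.13821 / 3.4735 * 1000
grad = 39.790 deg C/km


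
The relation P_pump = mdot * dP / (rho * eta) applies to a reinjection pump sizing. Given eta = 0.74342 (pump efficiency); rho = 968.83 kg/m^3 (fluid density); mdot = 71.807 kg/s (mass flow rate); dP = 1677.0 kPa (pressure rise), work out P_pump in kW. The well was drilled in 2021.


P_pump = mdot * dP / (rho * eta)
P_pump = 71.807 * 1677.0 / (968.83 * 0.74342)
P_pump = 167.19 kW


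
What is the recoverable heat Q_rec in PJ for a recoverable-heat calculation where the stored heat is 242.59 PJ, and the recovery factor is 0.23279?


Q_rec = Q_s * RF
Q_rec = 242.59 * 0.23279
Q_rec = 56.473 PJ


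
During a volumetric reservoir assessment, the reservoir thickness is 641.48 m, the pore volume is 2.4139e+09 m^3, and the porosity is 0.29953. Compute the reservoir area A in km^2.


A = Vp / (1e6 * hr * phi)
A = 2.4139e+09 / (1e6 * 641.48 * 0.29953)
A = 12.563 km^2


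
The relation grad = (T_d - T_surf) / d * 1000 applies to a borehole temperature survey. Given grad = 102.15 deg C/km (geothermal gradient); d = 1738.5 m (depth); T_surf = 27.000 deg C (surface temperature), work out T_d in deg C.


T_d = T_surf + grad * d / 1000
T_d = 27.000 + 102.15 * 1738.5 / 1000
T_d = 204.59 deg C


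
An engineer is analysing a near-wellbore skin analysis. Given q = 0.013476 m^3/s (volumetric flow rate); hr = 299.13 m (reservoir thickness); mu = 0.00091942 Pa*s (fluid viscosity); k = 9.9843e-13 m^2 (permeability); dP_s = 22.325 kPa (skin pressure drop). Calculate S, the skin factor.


S = dP_s * 1000 * 2*pi*k*hr / (q*mu)
S = 22.325 * 1000 * 2*pi*9.9843e-13*299.13 / (0.013476*0.00091942)
S = 3.3812


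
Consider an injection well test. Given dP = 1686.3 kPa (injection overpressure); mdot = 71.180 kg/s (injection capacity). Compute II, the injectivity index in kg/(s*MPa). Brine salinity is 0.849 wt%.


II = mdot * 1000 / dP
II = 71.180 * 1000 / 1686.3
II = 42.211 kg/(s*MPa)


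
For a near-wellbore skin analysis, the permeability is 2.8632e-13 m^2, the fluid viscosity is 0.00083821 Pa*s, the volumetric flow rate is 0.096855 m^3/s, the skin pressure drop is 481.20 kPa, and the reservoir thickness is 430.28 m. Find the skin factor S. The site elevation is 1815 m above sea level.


S = dP_s * 1000 * 2*pi*k*hr / (q*mu)
S = 481.20 * 1000 * 2*pi*2.8632e-13*430.28 / (0.096855*0.00083821)
S = 4.5881


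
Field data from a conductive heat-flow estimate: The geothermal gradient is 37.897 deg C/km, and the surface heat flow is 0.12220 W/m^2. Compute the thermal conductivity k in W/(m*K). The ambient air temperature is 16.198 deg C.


k = q * 1000 / grad
k = 0.12220 * 1000 / 37.897
k = 3.2245 W/(m*K)


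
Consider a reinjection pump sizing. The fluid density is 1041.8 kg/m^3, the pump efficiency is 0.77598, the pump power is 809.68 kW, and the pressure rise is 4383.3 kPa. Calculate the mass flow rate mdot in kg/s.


mdot = P_pump * rho * eta / dP
mdot = 809.68 * 1041.8 * 0.77598 / 4383.3
mdot = 149.33 kg/s


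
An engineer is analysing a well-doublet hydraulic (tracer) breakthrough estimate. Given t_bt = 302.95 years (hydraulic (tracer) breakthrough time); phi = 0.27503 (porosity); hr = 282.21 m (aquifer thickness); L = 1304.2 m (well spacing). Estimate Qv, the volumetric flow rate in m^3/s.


Qv = pi*hr*phi*L^2 / (3*t_bt*365.25*86400)
Qv = pi*282.21*0.27503*1304.2^2 / (3*302.95*365.25*86400)
Qv = 0.014461 m^3/s


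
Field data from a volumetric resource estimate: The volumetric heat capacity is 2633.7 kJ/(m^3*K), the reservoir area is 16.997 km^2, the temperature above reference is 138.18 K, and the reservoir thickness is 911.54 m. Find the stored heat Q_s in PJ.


Step 1: Vr = A*1e6*hr = 16.997*1e6*911.54 = 1.549345e+10 m^3
Step 2: Q_s = Vr*rhoc*dT/1e12 = 1.549345e+10*2633.7*138.18/1e12 = 5638.4 PJ
Q_s = 5638.4 PJ


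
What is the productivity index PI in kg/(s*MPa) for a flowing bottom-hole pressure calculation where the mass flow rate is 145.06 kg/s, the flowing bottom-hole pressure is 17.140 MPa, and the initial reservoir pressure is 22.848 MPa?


PI = mdot / (P_i - P_wf)
PI = 145.06 / (22.848 - 17.140)
PI = 25.413 kg/(s*MPa)


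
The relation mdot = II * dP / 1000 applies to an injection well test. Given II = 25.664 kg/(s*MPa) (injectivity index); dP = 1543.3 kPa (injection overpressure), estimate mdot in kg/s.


mdot = II * dP / 1000
mdot = 25.664 * 1543.3 / 1000
mdot = 39.607 kg/s


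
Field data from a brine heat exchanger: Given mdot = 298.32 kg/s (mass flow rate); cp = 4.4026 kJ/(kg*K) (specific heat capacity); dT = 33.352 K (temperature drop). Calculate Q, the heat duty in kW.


Q = mdot * cp * dT / 1000
Q = 298.32 * 4.4026 * 33.352 / 1000
Q = 43.80397 MW
Convert: 43.80397 MW * 1000.0 = 43804 kW
Q = 43804 kW


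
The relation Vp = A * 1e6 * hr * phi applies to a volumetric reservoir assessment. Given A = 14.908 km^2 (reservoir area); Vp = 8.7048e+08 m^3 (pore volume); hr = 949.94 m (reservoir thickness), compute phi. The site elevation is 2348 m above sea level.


phi = Vp / (A * 1e6 * hr)
phi = 8.7048e+08 / (14.908 * 1e6 * 949.94)
phi = 0.061467


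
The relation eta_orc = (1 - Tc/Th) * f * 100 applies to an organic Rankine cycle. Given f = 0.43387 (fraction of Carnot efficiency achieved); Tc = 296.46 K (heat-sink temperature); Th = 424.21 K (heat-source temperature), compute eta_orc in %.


eta_orc = (1 - Tc/Th) * f * 100
eta_orc = (1 - 296.46/424.21) * 0.43387 * 100
eta_orc = 13.066 %


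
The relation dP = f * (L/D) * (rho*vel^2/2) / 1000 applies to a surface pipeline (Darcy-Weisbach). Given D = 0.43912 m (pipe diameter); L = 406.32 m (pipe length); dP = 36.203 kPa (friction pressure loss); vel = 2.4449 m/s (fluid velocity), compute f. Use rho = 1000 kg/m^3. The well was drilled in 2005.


f = dP*1000 / ((L/D)*(rho*vel^2/2))
f = 36.203*1000 / ((406.32/0.43912)*(1000*2.4449^2/2))
f = 0.013091


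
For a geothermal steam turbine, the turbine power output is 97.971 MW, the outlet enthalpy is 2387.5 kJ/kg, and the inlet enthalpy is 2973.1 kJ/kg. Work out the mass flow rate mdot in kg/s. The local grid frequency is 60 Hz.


mdot = P * 1000 / (h_in - h_out)
mdot = 97.971 * 1000 / (2973.1 - 2387.5)
mdot = 167.30 kg/s


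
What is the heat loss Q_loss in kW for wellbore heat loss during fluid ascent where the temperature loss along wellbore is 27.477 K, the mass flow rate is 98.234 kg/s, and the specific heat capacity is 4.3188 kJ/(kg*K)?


Q_loss = mdot * cp * dT
Q_loss = 98.234 * 4.3188 * 27.477
Q_loss = 11657 kW


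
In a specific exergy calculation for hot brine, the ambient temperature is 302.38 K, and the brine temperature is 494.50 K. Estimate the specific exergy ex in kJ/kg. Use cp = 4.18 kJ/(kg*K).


ex = cp * ((T_b - T_0) - T_0 * ln(T_b/T_0))
ex = 4.18 * ((494.50 - 302.38) - 302.38 * ln(494.50/302.38))
ex = 181.37 kJ/kg


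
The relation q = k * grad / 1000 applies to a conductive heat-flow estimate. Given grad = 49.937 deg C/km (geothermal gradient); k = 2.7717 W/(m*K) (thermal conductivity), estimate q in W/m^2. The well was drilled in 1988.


q = k * grad / 1000
q = 2.7717 * 49.937 / 1000
q = 0.13841 W/m^2


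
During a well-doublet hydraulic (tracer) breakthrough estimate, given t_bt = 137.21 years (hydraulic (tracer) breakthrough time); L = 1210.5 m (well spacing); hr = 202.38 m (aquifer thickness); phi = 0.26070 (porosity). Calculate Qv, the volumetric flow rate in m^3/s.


Qv = pi*hr*phi*L^2 / (3*t_bt*365.25*86400)
Qv = pi*202.38*0.26070*1210.5^2 / (3*137.21*365.25*86400)
Qv = 0.018697 m^3/s


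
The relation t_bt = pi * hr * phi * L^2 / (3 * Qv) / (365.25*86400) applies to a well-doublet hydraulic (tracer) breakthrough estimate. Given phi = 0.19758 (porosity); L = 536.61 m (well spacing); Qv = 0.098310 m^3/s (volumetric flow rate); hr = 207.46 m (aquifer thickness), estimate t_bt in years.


t_bt = pi * hr * phi * L^2 / (3 * Qv) / (365.25*86400)
t_bt = pi * 207.46 * 0.19758 * 536.61^2 / (3 * 0.098310) / (365.25*86400)
t_bt = 3.9840 years


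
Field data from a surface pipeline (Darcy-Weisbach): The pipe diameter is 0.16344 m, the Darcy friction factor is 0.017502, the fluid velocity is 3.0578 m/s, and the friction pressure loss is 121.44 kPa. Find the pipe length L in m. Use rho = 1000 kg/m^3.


L = dP*1000*D / (f*rho*vel^2/2)
L = 121.44*1000*0.16344 / (0.017502*1000*3.0578^2/2)
L = 242.57 m


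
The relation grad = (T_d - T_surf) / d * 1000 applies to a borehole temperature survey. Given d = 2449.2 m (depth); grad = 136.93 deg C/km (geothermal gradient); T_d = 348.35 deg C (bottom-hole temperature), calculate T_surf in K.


T_surf = T_d - grad * d / 1000
T_surf = 348.35 - 136.93 * 2449.2 / 1000
T_surf = 12.98104 deg C
Convert to K: 12.98104 + 273.15 = 286.13 K
T_surf = 286.13 K


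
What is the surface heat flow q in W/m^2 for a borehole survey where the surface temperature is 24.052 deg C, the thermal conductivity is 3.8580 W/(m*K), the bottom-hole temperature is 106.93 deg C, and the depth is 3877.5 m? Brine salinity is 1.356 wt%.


Step 1: grad = (T_d - T_surf)/d * 1000 = (106.93 - 24.052)/3877.5 * 1000 = 21.37408 deg C/km
Step 2: q = k * grad / 1000 = 3.858 * 21.37408 / 1000 = 0.082461 W/m^2
q = 0.082461 W/m^2


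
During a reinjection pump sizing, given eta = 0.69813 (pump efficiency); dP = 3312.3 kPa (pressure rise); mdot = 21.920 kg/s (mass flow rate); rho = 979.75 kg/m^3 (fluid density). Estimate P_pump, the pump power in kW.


P_pump = mdot * dP / (rho * eta)
P_pump = 21.920 * 3312.3 / (979.75 * 0.69813)
P_pump = 106.15 kW


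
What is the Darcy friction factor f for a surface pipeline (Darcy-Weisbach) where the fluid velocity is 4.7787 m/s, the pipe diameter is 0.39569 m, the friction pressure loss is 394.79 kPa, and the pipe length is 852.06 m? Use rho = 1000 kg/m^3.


f = dP*1000 / ((L/D)*(rho*vel^2/2))
f = 394.79*1000 / ((852.06/0.39569)*(1000*4.7787^2/2))
f = 0.016057


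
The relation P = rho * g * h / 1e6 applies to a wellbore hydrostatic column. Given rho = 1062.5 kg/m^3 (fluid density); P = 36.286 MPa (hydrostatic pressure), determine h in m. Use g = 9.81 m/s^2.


h = P * 1e6 / (g * rho)
h = 36.286 * 1e6 / (9.81 * 1062.5)
h = 3481.3 m


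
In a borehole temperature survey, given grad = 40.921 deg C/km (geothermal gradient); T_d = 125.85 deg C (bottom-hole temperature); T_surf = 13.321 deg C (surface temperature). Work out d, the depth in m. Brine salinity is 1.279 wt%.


d = (T_d - T_surf) / grad * 1000
d = (125.85 - 13.321) / 40.921 * 1000
d = 2749.9 m


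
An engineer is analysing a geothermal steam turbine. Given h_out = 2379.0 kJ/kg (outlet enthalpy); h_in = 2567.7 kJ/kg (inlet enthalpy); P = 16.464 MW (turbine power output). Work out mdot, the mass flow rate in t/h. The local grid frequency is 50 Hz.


mdot = P * 1000 / (h_in - h_out)
mdot = 16.464 * 1000 / (2567.7 - 2379.0)
mdot = 87.24960 kg/s
Convert: 87.24960 kg/s * 3.6 = 314.10 t/h
mdot = 314.10 t/h


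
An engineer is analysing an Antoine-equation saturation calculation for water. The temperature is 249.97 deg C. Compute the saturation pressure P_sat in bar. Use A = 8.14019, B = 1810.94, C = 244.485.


P_sat = 10^(A - B/(C + T)) / 760 * 0.101325
P_sat = 10^(8.14019 - 1810.94/(244.485 + 249.97)) / 760 * 0.101325
P_sat = 4.004939 MPa
Convert: 4.004939 MPa * 10.0 = 40.049 bar
P_sat = 40.049 bar


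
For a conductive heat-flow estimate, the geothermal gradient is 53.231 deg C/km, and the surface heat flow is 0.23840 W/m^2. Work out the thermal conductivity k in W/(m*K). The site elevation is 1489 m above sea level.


k = q * 1000 / grad
k = 0.23840 * 1000 / 53.231
k = 4.4786 W/(m*K)


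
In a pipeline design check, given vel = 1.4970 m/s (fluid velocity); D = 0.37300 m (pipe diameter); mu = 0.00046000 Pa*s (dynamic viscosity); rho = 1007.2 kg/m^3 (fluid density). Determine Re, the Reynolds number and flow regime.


Step 1: Re = rho*vel*D/mu = 1007.2*1.497*0.373/0.00046 = 1.2226e+06
Step 2: Re = 1.2226e+06 > 4000, so flow is turbulent.
Re = 1.2226e+06 (turbulent)


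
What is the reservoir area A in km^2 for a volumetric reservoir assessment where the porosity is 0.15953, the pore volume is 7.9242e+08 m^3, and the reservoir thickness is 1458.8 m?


A = Vp / (1e6 * hr * phi)
A = 7.9242e+08 / (1e6 * 1458.8 * 0.15953)
A = 3.4050 km^2


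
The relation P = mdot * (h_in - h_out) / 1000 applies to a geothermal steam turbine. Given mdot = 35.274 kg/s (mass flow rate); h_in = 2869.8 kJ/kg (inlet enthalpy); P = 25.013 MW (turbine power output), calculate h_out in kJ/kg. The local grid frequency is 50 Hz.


h_out = h_in - P * 1000 / mdot
h_out = 2869.8 - 25.013 * 1000 / 35.274
h_out = 2160.7 kJ/kg


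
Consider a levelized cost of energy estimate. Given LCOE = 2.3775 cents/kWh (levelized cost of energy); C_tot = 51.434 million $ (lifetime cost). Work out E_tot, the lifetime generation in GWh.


E_tot = C_tot / LCOE * 100
E_tot = 51.434 / 2.3775 * 100
E_tot = 2163.4 GWh


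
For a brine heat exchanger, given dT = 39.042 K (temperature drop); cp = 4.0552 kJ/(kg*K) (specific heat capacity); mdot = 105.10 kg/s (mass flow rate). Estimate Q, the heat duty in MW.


Q = mdot * cp * dT / 1000
Q = 105.10 * 4.0552 * 39.042 / 1000
Q = 16.640 MW


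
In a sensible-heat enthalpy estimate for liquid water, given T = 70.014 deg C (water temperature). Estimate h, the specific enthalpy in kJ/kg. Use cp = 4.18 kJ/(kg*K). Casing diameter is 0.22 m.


h = cp * T
h = 4.18 * 70.014
h = 292.66 kJ/kg


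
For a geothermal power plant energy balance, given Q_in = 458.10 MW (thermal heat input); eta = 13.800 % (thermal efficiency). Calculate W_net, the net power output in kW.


W_net = eta / 100 * Q_in
W_net = 13.800 / 100 * 458.10
W_net = 63.21780 MW
Convert: 63.21780 MW * 1000.0 = 63218 kW
W_net = 63218 kW


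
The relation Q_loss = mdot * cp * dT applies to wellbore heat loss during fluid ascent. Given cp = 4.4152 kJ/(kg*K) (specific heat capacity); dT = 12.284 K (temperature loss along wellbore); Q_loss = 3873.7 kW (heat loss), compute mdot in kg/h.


mdot = Q_loss / (cp * dT)
mdot = 3873.7 / (4.4152 * 12.284)
mdot = 71.42262 kg/s
Convert: 71.42262 kg/s * 3600.0 = 2.5712e+05 kg/h
mdot = 2.5712e+05 kg/h


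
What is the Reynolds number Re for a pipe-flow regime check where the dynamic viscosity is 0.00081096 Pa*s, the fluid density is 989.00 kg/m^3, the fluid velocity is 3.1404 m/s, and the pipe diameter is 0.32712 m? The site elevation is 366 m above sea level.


Re = rho * vel * D / mu
Re = 989.00 * 3.1404 * 0.32712 / 0.00081096
Re = 1.2528e+06


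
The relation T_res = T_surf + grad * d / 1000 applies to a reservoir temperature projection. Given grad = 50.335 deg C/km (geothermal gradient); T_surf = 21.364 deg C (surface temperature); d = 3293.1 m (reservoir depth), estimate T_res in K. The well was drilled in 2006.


T_res = T_surf + grad * d / 1000
T_res = 21.364 + 50.335 * 3293.1 / 1000
T_res = 187.1222 deg C
Convert to K: 187.1222 + 273.15 = 460.27 K
T_res = 460.27 K


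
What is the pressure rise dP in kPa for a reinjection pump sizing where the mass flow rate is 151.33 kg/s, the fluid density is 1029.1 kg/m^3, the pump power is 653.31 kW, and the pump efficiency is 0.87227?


dP = P_pump * rho * eta / mdot
dP = 653.31 * 1029.1 * 0.87227 / 151.33
dP = 3875.3 kPa


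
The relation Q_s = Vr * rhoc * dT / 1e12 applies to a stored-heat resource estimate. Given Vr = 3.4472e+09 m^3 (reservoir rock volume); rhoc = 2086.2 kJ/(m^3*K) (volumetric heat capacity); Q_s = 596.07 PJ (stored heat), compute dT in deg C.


dT = Q_s * 1e12 / (Vr * rhoc)
dT = 596.07 * 1e12 / (3.4472e+09 * 2086.2)
dT = 82.88479 K
Convert (temperature difference, 1 K = 1 deg C): 82.88479 K = 82.88479 deg C
dT = 82.885 deg C


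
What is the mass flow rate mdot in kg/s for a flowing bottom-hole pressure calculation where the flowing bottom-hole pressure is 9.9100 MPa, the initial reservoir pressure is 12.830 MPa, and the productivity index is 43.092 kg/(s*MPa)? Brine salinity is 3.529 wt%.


mdot = (P_i - P_wf) * PI
mdot = (12.830 - 9.9100) * 43.092
mdot = 125.83 kg/s


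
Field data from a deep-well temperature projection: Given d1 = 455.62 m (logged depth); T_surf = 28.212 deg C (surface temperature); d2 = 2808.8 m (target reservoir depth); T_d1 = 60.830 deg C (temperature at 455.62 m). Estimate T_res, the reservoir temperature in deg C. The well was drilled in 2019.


Step 1: grad = (T_d1 - T_surf)/d1 * 1000 = (60.83 - 28.212)/455.62 * 1000 = 71.59036 deg C/km
Step 2: T_res = T_surf + grad*d2/1000 = 28.212 + 71.59036*2808.8/1000 = 229.30 deg C
T_res = 229.30 deg C


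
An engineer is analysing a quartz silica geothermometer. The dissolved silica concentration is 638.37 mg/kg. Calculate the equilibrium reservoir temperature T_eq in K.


T_eq = 1309 / (5.19 - log10(SiO2)) - 273.15
T_eq = 1309 / (5.19 - log10(638.37)) - 273.15
T_eq = 275.7136 deg C
Convert to K: 275.7136 + 273.15 = 548.86 K
T_eq = 548.86 K


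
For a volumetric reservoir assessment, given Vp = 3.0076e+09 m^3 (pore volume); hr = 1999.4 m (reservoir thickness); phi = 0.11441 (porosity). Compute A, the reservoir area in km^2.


A = Vp / (1e6 * hr * phi)
A = 3.0076e+09 / (1e6 * 1999.4 * 0.11441)
A = 13.148 km^2


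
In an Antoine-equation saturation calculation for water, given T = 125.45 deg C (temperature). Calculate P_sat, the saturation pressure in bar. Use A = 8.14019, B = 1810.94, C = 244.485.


P_sat = 10^(A - B/(C + T)) / 760 * 0.101325
P_sat = 10^(8.14019 - 1810.94/(244.485 + 125.45)) / 760 * 0.101325
P_sat = 0.2343153 MPa
Convert: 0.2343153 MPa * 10.0 = 2.3432 bar
P_sat = 2.3432 bar


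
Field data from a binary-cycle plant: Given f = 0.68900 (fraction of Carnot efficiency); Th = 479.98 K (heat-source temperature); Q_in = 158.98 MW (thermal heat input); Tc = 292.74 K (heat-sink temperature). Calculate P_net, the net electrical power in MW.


Step 1: eta = (1 - Tc/Th)*f = (1 - 292.74/479.98)*0.689 = 0.2687786
Step 2: P_net = eta * Q_in = 0.2687786 * 158.98 = 42.730 MW
P_net = 42.730 MW


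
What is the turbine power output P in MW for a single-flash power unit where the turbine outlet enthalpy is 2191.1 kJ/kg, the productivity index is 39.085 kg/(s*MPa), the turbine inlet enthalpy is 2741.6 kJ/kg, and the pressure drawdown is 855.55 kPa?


Step 1: mdot = PI * dP / 1000 = 39.085 * 855.55 / 1000 = 33.43917 kg/s
Step 2: P = mdot*(h_in - h_out)/1000 = 33.43917*(2741.6 - 2191.1)/1000 = 18.408 MW
P = 18.408 MW


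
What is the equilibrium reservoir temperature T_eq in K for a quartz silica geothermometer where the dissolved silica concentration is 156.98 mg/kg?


T_eq = 1309 / (5.19 - log10(SiO2)) - 273.15
T_eq = 1309 / (5.19 - log10(156.98)) - 273.15
T_eq = 164.0350 deg C
Convert to K: 164.0350 + 273.15 = 437.18 K
T_eq = 437.18 K


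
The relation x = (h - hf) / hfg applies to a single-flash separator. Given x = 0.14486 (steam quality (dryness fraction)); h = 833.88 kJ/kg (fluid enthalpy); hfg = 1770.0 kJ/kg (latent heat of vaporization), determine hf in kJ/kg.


hf = h - x * hfg
hf = 833.88 - 0.14486 * 1770.0
hf = 577.48 kJ/kg


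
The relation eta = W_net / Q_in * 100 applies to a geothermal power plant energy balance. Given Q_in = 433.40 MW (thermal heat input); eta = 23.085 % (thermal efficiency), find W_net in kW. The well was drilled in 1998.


W_net = eta / 100 * Q_in
W_net = 23.085 / 100 * 433.40
W_net = 100.0504 MW
Convert: 100.0504 MW * 1000.0 = 1.0005e+05 kW
W_net = 1.0005e+05 kW


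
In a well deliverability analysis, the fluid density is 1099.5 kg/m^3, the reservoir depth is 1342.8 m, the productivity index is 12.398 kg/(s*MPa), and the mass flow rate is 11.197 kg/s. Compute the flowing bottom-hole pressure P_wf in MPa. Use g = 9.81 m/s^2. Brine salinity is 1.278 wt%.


Step 1: P_i = rho*g*h/1e6 = 1099.5*9.81*1342.8/1e6 = 14.48357 MPa
Step 2: P_wf = P_i - mdot/PI = 14.48357 - 11.197/12.398 = 13.580 MPa
P_wf = 13.580 MPa


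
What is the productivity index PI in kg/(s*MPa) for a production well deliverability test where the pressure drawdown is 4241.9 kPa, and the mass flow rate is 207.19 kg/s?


PI = mdot * 1000 / dP
PI = 207.19 * 1000 / 4241.9
PI = 48.844 kg/(s*MPa)


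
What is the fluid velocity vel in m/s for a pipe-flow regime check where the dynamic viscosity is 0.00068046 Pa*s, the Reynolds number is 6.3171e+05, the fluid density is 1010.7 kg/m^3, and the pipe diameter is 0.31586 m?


vel = Re * mu / (rho * D)
vel = 6.3171e+05 * 0.00068046 / (1010.7 * 0.31586)
vel = 1.3465 m/s


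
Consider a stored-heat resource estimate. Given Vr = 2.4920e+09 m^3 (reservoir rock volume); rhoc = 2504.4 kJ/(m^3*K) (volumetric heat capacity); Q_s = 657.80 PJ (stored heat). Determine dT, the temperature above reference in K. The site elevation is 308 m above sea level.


dT = Q_s * 1e12 / (Vr * rhoc)
dT = 657.80 * 1e12 / (2.4920e+09 * 2504.4)
dT = 105.40 K


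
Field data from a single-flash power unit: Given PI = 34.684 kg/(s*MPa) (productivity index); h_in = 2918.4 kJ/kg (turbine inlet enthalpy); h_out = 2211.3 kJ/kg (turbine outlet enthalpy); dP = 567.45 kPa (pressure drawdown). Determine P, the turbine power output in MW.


Step 1: mdot = PI * dP / 1000 = 34.684 * 567.45 / 1000 = 19.68144 kg/s
Step 2: P = mdot*(h_in - h_out)/1000 = 19.68144*(2918.4 - 2211.3)/1000 = 13.917 MW
P = 13.917 MW


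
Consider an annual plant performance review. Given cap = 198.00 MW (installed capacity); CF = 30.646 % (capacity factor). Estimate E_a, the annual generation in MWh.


E_a = CF / 100 * cap * 8760
E_a = 30.646 / 100 * 198.00 * 8760
E_a = 5.3155e+05 MWh


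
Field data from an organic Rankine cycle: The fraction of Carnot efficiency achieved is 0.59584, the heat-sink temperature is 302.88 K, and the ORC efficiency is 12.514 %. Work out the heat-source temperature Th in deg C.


Th = Tc / (1 - (eta_orc/100)/f)
Th = 302.88 / (1 - (12.514/100)/0.59584)
Th = 383.4035 K
Convert to deg C: 383.4035 - 273.15 = 110.25 deg C
Th = 110.25 deg C


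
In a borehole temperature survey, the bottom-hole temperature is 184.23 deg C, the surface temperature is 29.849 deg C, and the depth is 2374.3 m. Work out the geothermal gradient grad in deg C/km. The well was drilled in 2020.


grad = (T_d - T_surf) / d * 1000
grad = (184.23 - 29.849) / 2374.3 * 1000
grad = 65.022 deg C/km


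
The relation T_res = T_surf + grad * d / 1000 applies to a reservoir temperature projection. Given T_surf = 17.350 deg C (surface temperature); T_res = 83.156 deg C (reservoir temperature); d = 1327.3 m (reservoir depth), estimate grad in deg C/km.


grad = (T_res - T_surf) / d * 1000
grad = (83.156 - 17.350) / 1327.3 * 1000
grad = 49.579 deg C/km


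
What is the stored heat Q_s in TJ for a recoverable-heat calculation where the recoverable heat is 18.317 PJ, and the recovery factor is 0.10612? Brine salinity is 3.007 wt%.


Q_s = Q_rec / RF
Q_s = 18.317 / 0.10612
Q_s = 172.6065 PJ
Convert: 172.6065 PJ * 1000.0 = 1.7261e+05 TJ
Q_s = 1.7261e+05 TJ


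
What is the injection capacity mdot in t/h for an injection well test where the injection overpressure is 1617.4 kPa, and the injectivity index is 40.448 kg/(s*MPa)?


mdot = II * dP / 1000
mdot = 40.448 * 1617.4 / 1000
mdot = 65.42060 kg/s
Convert: 65.42060 kg/s * 3.6 = 235.51 t/h
mdot = 235.51 t/h


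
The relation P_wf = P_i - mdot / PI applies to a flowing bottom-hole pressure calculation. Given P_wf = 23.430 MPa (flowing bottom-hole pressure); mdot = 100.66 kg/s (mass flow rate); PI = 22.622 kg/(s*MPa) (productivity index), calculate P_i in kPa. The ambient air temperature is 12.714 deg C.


P_i = P_wf + mdot / PI
P_i = 23.430 + 100.66 / 22.622
P_i = 27.87965 MPa
Convert: 27.87965 MPa * 1000.0 = 27880 kPa
P_i = 27880 kPa


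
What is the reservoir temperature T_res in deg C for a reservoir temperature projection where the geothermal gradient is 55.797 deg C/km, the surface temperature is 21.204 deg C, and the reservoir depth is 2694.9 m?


T_res = T_surf + grad * d / 1000
T_res = 21.204 + 55.797 * 2694.9 / 1000
T_res = 171.57 deg C


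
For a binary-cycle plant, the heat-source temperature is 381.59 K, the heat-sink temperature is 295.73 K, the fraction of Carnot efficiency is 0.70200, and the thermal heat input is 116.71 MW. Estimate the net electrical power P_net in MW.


Step 1: eta = (1 - Tc/Th)*f = (1 - 295.73/381.59)*0.702 = 0.1579541
Step 2: P_net = eta * Q_in = 0.1579541 * 116.71 = 18.435 MW
P_net = 18.435 MW


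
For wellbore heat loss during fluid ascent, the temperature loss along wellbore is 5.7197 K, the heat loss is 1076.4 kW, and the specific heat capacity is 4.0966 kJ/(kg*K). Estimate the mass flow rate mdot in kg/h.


mdot = Q_loss / (cp * dT)
mdot = 1076.4 / (4.0966 * 5.7197)
mdot = 45.93851 kg/s
Convert: 45.93851 kg/s * 3600.0 = 1.6538e+05 kg/h
mdot = 1.6538e+05 kg/h


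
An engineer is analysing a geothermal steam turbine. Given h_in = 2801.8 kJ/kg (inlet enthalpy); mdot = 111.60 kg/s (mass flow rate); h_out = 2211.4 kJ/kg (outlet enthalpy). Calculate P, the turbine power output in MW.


P = mdot * (h_in - h_out) / 1000
P = 111.60 * (2801.8 - 2211.4) / 1000
P = 65.889 MW


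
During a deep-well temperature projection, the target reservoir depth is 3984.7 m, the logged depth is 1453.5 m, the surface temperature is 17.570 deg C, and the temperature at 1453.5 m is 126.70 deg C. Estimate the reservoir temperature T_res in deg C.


Step 1: grad = (T_d1 - T_surf)/d1 * 1000 = (126.7 - 17.57)/1453.5 * 1000 = 75.08084 deg C/km
Step 2: T_res = T_surf + grad*d2/1000 = 17.57 + 75.08084*3984.7/1000 = 316.74 deg C
T_res = 316.74 deg C


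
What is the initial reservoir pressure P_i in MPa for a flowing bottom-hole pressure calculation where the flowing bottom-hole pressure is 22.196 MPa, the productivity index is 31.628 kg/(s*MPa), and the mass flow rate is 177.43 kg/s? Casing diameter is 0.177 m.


P_i = P_wf + mdot / PI
P_i = 22.196 + 177.43 / 31.628
P_i = 27.806 MPa


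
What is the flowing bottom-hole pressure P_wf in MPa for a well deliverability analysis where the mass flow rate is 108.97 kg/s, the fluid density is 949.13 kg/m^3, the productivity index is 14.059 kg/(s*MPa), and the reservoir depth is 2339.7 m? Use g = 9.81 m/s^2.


Step 1: P_i = rho*g*h/1e6 = 949.13*9.81*2339.7/1e6 = 21.78487 MPa
Step 2: P_wf = P_i - mdot/PI = 21.78487 - 108.97/14.059 = 14.034 MPa
P_wf = 14.034 MPa


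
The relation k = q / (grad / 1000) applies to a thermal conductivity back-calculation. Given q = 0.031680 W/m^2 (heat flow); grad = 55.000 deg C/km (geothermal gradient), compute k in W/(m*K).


k = q / (grad / 1000)
k = 0.031680 / (55.000 / 1000)
k = 0.57600 W/(m*K)


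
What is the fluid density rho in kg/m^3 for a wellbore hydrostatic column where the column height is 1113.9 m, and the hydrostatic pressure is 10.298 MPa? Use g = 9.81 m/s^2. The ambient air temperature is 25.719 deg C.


rho = P * 1e6 / (g * h)
rho = 10.298 * 1e6 / (9.81 * 1113.9)
rho = 942.41 kg/m^3


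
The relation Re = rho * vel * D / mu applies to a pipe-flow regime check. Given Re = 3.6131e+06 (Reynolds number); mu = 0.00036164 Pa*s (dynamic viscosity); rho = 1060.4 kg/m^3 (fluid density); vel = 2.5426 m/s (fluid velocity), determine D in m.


D = Re * mu / (rho * vel)
D = 3.6131e+06 * 0.00036164 / (1060.4 * 2.5426)
D = 0.48463 m


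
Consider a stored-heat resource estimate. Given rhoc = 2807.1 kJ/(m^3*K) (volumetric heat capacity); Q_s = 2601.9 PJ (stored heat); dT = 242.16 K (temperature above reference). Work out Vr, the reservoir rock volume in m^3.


Vr = Q_s * 1e12 / (rhoc * dT)
Vr = 2601.9 * 1e12 / (2807.1 * 242.16)
Vr = 3.8276e+09 m^3


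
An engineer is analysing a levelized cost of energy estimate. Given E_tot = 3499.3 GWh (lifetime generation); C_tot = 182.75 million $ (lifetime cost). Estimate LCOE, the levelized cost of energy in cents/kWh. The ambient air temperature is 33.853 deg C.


LCOE = C_tot / E_tot * 100
LCOE = 182.75 / 3499.3 * 100
LCOE = 5.2225 cents/kWh


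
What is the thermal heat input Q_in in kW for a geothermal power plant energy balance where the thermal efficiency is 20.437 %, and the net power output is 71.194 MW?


Q_in = W_net / (eta / 100)
Q_in = 71.194 / (20.437 / 100)
Q_in = 348.3584 MW
Convert: 348.3584 MW * 1000.0 = 3.4836e+05 kW
Q_in = 3.4836e+05 kW


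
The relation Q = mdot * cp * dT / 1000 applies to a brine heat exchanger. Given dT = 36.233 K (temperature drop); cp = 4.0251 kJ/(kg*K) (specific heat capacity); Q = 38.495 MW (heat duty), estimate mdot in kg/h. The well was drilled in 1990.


mdot = Q * 1000 / (cp * dT)
mdot = 38.495 * 1000 / (4.0251 * 36.233)
mdot = 263.9510 kg/s
Convert: 263.9510 kg/s * 3600.0 = 9.5022e+05 kg/h
mdot = 9.5022e+05 kg/h


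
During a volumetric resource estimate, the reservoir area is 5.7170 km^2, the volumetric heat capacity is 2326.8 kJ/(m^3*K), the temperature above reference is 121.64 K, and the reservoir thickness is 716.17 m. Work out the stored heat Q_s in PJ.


Step 1: Vr = A*1e6*hr = 5.717*1e6*716.17 = 4.094344e+09 m^3
Step 2: Q_s = Vr*rhoc*dT/1e12 = 4.094344e+09*2326.8*121.64/1e12 = 1158.8 PJ
Q_s = 1158.8 PJ


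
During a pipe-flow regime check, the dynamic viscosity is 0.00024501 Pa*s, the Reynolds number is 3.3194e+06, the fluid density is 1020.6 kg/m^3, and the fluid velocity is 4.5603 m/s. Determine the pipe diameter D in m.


D = Re * mu / (rho * vel)
D = 3.3194e+06 * 0.00024501 / (1020.6 * 4.5603)
D = 0.17474 m


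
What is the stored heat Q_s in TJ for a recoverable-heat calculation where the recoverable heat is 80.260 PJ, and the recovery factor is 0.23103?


Q_s = Q_rec / RF
Q_s = 80.260 / 0.23103
Q_s = 347.4008 PJ
Convert: 347.4008 PJ * 1000.0 = 3.4740e+05 TJ
Q_s = 3.4740e+05 TJ


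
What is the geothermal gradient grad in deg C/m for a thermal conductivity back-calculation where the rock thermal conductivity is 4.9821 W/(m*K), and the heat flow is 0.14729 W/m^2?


grad = q / k * 1000
grad = 0.14729 / 4.9821 * 1000
grad = 29.56384 deg C/km
Convert: 29.56384 deg C/km * 0.001 = 0.029564 deg C/m
grad = 0.029564 deg C/m


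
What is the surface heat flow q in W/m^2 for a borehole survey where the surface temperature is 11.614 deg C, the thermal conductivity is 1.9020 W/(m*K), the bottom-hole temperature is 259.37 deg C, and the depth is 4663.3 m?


Step 1: grad = (T_d - T_surf)/d * 1000 = (259.37 - 11.614)/4663.3 * 1000 = 53.12890 deg C/km
Step 2: q = k * grad / 1000 = 1.902 * 53.12890 / 1000 = 0.10105 W/m^2
q = 0.10105 W/m^2


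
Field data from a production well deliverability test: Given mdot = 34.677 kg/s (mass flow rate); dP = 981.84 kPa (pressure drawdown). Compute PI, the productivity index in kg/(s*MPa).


PI = mdot * 1000 / dP
PI = 34.677 * 1000 / 981.84
PI = 35.318 kg/(s*MPa)


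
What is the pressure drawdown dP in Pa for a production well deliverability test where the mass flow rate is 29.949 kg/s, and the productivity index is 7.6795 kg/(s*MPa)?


dP = mdot * 1000 / PI
dP = 29.949 * 1000 / 7.6795
dP = 3899.863 kPa
Convert: 3899.863 kPa * 1000.0 = 3.8999e+06 Pa
dP = 3.8999e+06 Pa


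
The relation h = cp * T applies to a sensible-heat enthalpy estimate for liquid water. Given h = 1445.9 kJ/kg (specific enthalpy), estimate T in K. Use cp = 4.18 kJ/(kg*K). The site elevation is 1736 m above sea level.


T = h / cp
T = 1445.9 / 4.18
T = 345.9091 deg C
Convert to K: 345.9091 + 273.15 = 619.06 K
T = 619.06 K


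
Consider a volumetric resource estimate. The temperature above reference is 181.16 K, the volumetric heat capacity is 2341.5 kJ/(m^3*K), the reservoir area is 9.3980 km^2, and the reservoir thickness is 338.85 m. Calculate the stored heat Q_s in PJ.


Step 1: Vr = A*1e6*hr = 9.398*1e6*338.85 = 3.184512e+09 m^3
Step 2: Q_s = Vr*rhoc*dT/1e12 = 3.184512e+09*2341.5*181.16/1e12 = 1350.8 PJ
Q_s = 1350.8 PJ


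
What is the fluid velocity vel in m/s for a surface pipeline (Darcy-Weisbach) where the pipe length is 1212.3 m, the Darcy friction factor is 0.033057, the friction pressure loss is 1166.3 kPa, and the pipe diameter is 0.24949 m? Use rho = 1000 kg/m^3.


vel = sqrt(dP*1000*2*D / (f*L*rho))
vel = sqrt(1166.3*1000*2*0.24949 / (0.033057*1212.3*1000))
vel = 3.8107 m/s


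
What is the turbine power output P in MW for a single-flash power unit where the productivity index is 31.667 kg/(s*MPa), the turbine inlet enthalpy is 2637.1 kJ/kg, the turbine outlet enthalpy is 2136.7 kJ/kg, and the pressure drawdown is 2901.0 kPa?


Step 1: mdot = PI * dP / 1000 = 31.667 * 2901.0 / 1000 = 91.86597 kg/s
Step 2: P = mdot*(h_in - h_out)/1000 = 91.86597*(2637.1 - 2136.7)/1000 = 45.970 MW
P = 45.970 MW


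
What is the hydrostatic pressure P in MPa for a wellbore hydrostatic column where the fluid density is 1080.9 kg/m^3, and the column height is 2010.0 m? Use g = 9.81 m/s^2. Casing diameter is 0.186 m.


P = rho * g * h / 1e6
P = 1080.9 * 9.81 * 2010.0 / 1e6
P = 21.313 MPa


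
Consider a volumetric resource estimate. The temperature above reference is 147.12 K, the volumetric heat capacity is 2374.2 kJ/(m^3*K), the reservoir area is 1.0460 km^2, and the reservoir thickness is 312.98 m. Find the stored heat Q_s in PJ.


Step 1: Vr = A*1e6*hr = 1.046*1e6*312.98 = 3.273771e+08 m^3
Step 2: Q_s = Vr*rhoc*dT/1e12 = 3.273771e+08*2374.2*147.12/1e12 = 114.35 PJ
Q_s = 114.35 PJ


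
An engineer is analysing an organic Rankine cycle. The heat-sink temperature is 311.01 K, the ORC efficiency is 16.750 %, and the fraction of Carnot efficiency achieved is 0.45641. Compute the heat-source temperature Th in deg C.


Th = Tc / (1 - (eta_orc/100)/f)
Th = 311.01 / (1 - (16.750/100)/0.45641)
Th = 491.3228 K
Convert to deg C: 491.3228 - 273.15 = 218.17 deg C
Th = 218.17 deg C


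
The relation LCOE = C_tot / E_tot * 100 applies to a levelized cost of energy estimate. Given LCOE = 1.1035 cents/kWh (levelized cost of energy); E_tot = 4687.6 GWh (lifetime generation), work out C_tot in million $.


C_tot = LCOE / 100 * E_tot
C_tot = 1.1035 / 100 * 4687.6
C_tot = 51.728 million $


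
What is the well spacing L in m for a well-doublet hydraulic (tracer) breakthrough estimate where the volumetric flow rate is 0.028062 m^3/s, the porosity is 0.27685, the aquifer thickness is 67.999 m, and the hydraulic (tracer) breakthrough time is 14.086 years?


L = sqrt(t_bt*365.25*86400*3*Qv / (pi*hr*phi))
L = sqrt(14.086*365.25*86400*3*0.028062 / (pi*67.999*0.27685))
L = 795.46 m


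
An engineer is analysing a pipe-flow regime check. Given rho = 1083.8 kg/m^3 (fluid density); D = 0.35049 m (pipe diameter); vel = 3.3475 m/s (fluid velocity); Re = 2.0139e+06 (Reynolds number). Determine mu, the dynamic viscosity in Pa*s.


mu = rho * vel * D / Re
mu = 1083.8 * 3.3475 * 0.35049 / 2.0139e+06
mu = 0.00063140 Pa*s


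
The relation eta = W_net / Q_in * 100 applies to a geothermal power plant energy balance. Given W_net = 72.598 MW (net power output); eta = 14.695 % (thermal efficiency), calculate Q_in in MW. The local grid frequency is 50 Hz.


Q_in = W_net / (eta / 100)
Q_in = 72.598 / (14.695 / 100)
Q_in = 494.03 MW


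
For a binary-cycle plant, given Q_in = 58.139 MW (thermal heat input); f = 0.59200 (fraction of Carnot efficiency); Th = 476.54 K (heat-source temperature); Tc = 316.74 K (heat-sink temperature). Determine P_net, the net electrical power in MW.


Step 1: eta = (1 - Tc/Th)*f = (1 - 316.74/476.54)*0.592 = 0.1985176
Step 2: P_net = eta * Q_in = 0.1985176 * 58.139 = 11.542 MW
P_net = 11.542 MW


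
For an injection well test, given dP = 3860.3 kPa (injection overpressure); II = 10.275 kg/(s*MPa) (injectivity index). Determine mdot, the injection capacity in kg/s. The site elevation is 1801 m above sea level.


mdot = II * dP / 1000
mdot = 10.275 * 3860.3 / 1000
mdot = 39.665 kg/s


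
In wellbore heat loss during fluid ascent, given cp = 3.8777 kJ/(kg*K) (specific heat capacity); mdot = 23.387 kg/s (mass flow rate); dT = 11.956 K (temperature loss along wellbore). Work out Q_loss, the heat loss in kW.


Q_loss = mdot * cp * dT
Q_loss = 23.387 * 3.8777 * 11.956
Q_loss = 1084.3 kW


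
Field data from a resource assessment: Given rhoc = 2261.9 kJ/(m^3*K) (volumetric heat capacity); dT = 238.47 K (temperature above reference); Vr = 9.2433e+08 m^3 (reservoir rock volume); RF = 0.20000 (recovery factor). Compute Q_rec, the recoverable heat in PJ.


Step 1: Q_s = Vr*rhoc*dT/1e12 = 9.2433e+08*2261.9*238.47/1e12 = 498.5793 PJ
Step 2: Q_rec = Q_s * RF = 498.5793 * 0.2 = 99.716 PJ
Q_rec = 99.716 PJ


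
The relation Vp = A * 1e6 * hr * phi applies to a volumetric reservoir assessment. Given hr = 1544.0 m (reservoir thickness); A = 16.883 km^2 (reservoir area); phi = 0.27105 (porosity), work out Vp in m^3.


Vp = A * 1e6 * hr * phi
Vp = 16.883 * 1e6 * 1544.0 * 0.27105
Vp = 7.0656e+09 m^3


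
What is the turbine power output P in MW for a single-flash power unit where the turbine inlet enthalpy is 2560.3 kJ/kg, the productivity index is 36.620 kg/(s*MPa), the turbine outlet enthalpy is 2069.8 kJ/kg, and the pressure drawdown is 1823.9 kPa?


Step 1: mdot = PI * dP / 1000 = 36.62 * 1823.9 / 1000 = 66.79122 kg/s
Step 2: P = mdot*(h_in - h_out)/1000 = 66.79122*(2560.3 - 2069.8)/1000 = 32.761 MW
P = 32.761 MW


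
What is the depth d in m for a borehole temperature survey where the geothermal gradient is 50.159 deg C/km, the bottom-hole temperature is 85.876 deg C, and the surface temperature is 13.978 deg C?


d = (T_d - T_surf) / grad * 1000
d = (85.876 - 13.978) / 50.159 * 1000
d = 1433.4 m


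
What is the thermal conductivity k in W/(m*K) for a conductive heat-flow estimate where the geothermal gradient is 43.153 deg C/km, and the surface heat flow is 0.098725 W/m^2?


k = q * 1000 / grad
k = 0.098725 * 1000 / 43.153
k = 2.2878 W/(m*K)


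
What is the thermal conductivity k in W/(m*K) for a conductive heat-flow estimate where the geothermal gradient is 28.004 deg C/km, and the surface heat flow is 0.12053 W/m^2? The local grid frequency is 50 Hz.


k = q * 1000 / grad
k = 0.12053 * 1000 / 28.004
k = 4.3040 W/(m*K)


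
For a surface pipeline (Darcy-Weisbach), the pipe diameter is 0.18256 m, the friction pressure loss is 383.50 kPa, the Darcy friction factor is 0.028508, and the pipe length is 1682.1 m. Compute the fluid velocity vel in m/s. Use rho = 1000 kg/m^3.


vel = sqrt(dP*1000*2*D / (f*L*rho))
vel = sqrt(383.50*1000*2*0.18256 / (0.028508*1682.1*1000))
vel = 1.7088 m/s


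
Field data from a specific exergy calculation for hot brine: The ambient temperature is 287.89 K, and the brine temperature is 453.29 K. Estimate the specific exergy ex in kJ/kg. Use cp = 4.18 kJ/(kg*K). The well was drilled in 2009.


ex = cp * ((T_b - T_0) - T_0 * ln(T_b/T_0))
ex = 4.18 * ((453.29 - 287.89) - 287.89 * ln(453.29/287.89))
ex = 145.09 kJ/kg


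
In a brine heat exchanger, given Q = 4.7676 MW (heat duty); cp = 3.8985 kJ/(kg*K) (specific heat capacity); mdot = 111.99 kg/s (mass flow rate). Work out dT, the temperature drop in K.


dT = Q * 1000 / (mdot * cp)
dT = 4.7676 * 1000 / (111.99 * 3.8985)
dT = 10.920 K


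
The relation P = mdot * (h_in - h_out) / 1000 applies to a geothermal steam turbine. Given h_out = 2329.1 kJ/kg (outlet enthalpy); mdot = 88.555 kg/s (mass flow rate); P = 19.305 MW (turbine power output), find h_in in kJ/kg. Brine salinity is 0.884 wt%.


h_in = h_out + P * 1000 / mdot
h_in = 2329.1 + 19.305 * 1000 / 88.555
h_in = 2547.1 kJ/kg
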